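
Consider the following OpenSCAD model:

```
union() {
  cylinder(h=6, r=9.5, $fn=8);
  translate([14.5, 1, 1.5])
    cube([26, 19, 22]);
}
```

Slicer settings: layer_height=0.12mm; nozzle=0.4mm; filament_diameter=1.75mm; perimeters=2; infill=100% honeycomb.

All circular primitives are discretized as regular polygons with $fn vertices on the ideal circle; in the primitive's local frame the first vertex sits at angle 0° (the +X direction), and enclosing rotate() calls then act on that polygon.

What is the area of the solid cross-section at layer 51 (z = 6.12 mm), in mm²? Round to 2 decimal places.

At z = 6.12 mm: the cylinder is not intersected at this z (z outside [0, 6]); the cube at (14.5, 1) (footprint 26×19) is included at this height (area 494.00 mm²); Merging all regions: only the 26×19 cube at (14.5, 1) is present, so the union is just that shape — area = 494.00 mm². Overall, the cross-section is a single solid region. Net area = 494.00 mm².

494.00 mm²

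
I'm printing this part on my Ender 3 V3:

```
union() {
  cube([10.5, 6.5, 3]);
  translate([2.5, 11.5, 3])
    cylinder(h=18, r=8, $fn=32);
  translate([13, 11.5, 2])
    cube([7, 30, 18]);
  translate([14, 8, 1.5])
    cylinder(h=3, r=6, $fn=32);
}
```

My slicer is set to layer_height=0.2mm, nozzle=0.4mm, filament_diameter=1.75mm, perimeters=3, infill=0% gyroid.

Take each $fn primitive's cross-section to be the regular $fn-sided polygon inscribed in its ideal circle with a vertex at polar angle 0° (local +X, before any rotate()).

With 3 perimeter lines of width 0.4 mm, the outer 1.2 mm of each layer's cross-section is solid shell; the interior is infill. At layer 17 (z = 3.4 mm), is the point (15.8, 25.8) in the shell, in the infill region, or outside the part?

infill

At z = 3.4 mm: the cube is not intersected at this z (z outside [0, 3]); the r=8 cylinder at (2.5, 11.5) contributes a regular 32-gon of circumradius 8; the cube at (13, 11.5) is present — its section is the full 7×30 rectangle; the r=6 cylinder at (14, 8) gives a regular 32-gon of circumradius 6 (constant along its height); Merging all regions: the regions partially overlap (shared area 20.02 mm²), so overlapping operands fuse into one piece — 1 connected region. Overall, the cross-section is a single solid region. The nearest boundary edge runs (13.00, 13.90)→(13.00, 41.50); distance from the point to it = 2.80 mm. The point is inside the cross-section and 2.80 mm from the nearest boundary — more than the 1.2 mm shell width (3 × 0.4), so it's in the infill interior.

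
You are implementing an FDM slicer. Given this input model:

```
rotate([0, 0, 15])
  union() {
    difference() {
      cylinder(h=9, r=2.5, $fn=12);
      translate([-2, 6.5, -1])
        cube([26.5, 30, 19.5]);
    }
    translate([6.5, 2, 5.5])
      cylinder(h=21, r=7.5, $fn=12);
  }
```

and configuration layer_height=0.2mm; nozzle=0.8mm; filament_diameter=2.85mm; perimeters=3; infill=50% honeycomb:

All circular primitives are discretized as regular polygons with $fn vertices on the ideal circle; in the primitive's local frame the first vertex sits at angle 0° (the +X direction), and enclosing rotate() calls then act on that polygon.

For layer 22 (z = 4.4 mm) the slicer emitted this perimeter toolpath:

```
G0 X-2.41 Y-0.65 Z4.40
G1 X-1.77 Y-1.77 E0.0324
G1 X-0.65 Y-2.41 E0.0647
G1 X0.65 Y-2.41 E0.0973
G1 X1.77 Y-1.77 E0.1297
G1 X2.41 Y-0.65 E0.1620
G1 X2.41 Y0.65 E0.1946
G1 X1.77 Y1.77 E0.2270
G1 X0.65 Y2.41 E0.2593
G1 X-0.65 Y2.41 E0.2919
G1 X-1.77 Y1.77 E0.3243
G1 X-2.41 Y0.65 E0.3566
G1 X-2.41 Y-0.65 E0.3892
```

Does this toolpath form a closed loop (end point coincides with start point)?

yes

Start point (G0): (-2.41, -0.65). End point (last G1): the path returns to the start — closed.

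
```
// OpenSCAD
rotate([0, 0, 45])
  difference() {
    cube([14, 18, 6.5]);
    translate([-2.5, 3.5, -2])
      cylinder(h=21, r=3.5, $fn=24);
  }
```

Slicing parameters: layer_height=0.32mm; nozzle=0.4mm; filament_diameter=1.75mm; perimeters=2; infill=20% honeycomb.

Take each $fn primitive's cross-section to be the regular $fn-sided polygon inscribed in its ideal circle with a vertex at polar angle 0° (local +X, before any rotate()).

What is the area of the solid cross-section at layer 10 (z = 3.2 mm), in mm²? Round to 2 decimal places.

248.74 mm²

At z = 3.2 mm: the cube (footprint 14×18) is included at this height (area 252.00 mm²); the cylinder at (-2.5, 3.5): section is a regular 24-gon, circumradius r=3.5 (area = (24/2)·3.500²·sin(360°/24) = 38.05 mm²); Subtracting the remaining from the first: starting from the 14×18 cube (252.00 mm²), the r=3.5 cylinder at (-2.5, 3.5) partially overlaps it — only the 3.26 mm² overlap (of its 38.05 mm²) is removed, clipping the outline — area = 248.74 mm²; (whole slice rotated 45° about Z — lengths, areas and connectivity unchanged). Overall, the cross-section is a single solid region. Net area = 248.74 mm².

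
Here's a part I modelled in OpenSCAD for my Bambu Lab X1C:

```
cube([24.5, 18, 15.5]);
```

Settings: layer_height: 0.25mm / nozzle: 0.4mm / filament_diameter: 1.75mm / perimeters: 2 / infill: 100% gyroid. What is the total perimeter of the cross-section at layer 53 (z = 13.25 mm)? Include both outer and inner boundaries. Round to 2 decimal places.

85.00 mm

At z = 13.25 mm: the 24.5×18 cube contributes its full rectangle (perimeter 85.00 mm). Overall, the cross-section is a single solid region. Total boundary length (outer) = 85.00 mm.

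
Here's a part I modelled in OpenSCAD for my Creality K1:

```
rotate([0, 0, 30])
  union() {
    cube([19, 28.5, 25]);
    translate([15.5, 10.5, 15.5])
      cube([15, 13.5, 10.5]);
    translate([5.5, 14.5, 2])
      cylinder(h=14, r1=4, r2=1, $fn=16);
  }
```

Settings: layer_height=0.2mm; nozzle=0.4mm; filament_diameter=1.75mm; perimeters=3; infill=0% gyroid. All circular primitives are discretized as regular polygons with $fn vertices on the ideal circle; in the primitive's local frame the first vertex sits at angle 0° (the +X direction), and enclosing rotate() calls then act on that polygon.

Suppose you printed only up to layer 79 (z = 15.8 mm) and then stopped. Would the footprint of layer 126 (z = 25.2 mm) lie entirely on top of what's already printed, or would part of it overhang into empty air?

entirely on top

Compare the two slices. At z = 15.8: the cube (footprint 19×28.5) is included at this height (area 541.50 mm²); the cube at (15.5, 10.5) (footprint 15×13.5) is included at this height (area 202.50 mm²); the cone at (5.5, 14.5) (r1=4→r2=1) has section circumradius 1.043 here — a regular 16-gon (area = (16/2)·1.043²·sin(360°/16) = 3.33 mm²); Merging all regions: the regions partially overlap — summed areas 747.33 mm² minus the doubly-counted overlap 50.58 mm² gives 696.75 mm² — area = 696.75 mm²; (whole slice rotated 30° about Z — lengths, areas and connectivity unchanged). At z = 25.2: the cube is absent (z outside [0, 25]); the cube at (15.5, 10.5) (footprint 15×13.5) is included at this height (area 202.50 mm²); the cone at (5.5, 14.5) is absent (z outside [2, 16]); Combining (union): only the 15×13.5 cube at (15.5, 10.5) is present, so the union is just that shape — area = 202.50 mm²; (whole slice rotated 30° about Z — lengths, areas and connectivity unchanged). Checking containment: the cross-section at z = 25.2 is a subset of the cross-section at z = 15.8.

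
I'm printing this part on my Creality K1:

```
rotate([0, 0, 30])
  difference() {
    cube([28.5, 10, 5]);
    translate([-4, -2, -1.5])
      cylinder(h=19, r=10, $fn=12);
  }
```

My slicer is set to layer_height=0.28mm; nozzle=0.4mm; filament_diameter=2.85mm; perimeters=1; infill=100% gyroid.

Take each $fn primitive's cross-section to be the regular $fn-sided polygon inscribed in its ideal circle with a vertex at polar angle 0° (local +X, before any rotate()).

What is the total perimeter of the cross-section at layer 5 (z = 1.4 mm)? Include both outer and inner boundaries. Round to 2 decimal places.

73.93 mm

At z = 1.4 mm: the 28.5×10 cube contributes its full rectangle (perimeter 77.00 mm); the r=10 cylinder at (-4, -2) gives a regular 12-gon of circumradius 10 (constant along its height) (perimeter = 2·12·10.000·sin(180°/12) = 62.12 mm); Taking the first minus the rest: starting from the 28.5×10 cube, the r=10 cylinder at (-4, -2) partially overlaps it — only the 25.68 mm² overlap (of its 300.00 mm²) is removed, clipping the outline — boundary = 73.93 mm; (rotated 30° about Z; rotation is an isometry so areas/perimeters/island counts are preserved). Overall, the cross-section is a single solid region. Total boundary length (outer) = 73.93 mm.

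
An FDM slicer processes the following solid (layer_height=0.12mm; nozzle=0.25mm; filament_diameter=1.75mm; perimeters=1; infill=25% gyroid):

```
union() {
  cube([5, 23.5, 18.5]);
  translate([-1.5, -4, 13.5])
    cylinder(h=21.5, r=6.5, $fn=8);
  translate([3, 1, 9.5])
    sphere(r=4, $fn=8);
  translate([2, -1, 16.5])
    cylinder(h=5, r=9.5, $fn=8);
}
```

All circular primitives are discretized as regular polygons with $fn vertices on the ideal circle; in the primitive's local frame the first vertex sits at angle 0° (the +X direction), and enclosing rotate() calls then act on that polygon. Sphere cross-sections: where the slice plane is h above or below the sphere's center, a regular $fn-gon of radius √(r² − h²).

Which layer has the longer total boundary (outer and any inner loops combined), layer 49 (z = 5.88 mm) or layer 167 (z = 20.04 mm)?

Layer 49 (z = 5.88): the cube (footprint 5×23.5) is included at this height (perimeter 57.00 mm); the cylinder at (-1.5, -4) is not intersected at this z (z outside [13.5, 35]); the r=4 sphere at (3, 1) slices to a regular 8-gon of circumradius 1.702 (√(r²−h²) with h=3.62 from center) (perimeter = 2·8·1.702·sin(180°/8) = 10.42 mm); the cylinder at (2, -1) does not reach this height (z outside [16.5, 21.5]); Taking the union: the regions partially overlap (shared area 7.08 mm²), so the edge portions inside another operand are dropped and the merged outline is re-measured after clipping — boundary = 57.47 mm. So its perimeter = 57.47 mm. Layer 167 (z = 20.04): the cube is absent (z outside [0, 18.5]); the cylinder at (-1.5, -4): section is a regular 8-gon, circumradius r=6.5 (perimeter = 2·8·6.500·sin(180°/8) = 39.80 mm); the sphere at (3, 1) does not reach this height (|z−center|=10.540 > r=4); the cylinder at (2, -1): section is a regular 8-gon, circumradius r=9.5 (perimeter = 2·8·9.500·sin(180°/8) = 58.17 mm); Merging all regions: the regions partially overlap (shared area 103.49 mm²), so the edge portions inside another operand are dropped and the merged outline is re-measured after clipping — boundary = 60.61 mm. So its perimeter = 60.61 mm. Layer 167 is larger (60.61 vs 57.47 mm).

layer 167 (z = 20.04 mm)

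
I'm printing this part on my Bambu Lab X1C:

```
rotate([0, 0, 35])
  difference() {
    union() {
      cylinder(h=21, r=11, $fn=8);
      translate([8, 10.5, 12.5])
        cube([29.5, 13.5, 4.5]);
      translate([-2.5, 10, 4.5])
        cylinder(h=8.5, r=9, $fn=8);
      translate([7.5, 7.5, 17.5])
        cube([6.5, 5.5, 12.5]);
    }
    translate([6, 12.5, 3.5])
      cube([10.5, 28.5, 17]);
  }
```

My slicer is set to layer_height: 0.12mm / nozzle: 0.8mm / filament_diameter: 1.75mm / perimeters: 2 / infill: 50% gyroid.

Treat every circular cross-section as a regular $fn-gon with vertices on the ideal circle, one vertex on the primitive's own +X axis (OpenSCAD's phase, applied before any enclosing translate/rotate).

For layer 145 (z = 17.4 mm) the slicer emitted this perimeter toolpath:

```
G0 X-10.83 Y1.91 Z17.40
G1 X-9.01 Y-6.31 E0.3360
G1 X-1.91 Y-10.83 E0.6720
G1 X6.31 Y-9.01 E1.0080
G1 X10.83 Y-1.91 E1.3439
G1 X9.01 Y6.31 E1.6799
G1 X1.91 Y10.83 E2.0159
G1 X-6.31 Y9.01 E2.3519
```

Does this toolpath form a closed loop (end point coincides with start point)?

Start point (G0): (-10.83, 1.91). End point (last G1): the path does not return to the start — open.

no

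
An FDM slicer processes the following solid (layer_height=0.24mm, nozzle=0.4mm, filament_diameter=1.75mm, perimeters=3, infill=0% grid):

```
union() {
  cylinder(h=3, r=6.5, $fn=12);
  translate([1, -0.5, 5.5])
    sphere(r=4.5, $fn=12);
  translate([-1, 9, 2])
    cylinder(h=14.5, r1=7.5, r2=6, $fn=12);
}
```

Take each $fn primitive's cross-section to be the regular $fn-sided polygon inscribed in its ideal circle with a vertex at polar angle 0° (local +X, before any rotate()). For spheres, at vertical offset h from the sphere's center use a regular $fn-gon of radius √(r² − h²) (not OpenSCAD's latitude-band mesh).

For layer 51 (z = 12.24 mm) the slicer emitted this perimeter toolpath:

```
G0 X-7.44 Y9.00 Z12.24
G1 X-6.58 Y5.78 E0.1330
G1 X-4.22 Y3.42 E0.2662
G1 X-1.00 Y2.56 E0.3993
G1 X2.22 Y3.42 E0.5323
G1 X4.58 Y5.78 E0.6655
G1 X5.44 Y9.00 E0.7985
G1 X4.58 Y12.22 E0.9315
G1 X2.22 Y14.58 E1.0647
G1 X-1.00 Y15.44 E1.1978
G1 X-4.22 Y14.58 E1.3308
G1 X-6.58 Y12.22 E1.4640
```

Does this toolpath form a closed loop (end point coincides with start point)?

no

Start point (G0): (-7.44, 9.00). End point (last G1): the path does not return to the start — open.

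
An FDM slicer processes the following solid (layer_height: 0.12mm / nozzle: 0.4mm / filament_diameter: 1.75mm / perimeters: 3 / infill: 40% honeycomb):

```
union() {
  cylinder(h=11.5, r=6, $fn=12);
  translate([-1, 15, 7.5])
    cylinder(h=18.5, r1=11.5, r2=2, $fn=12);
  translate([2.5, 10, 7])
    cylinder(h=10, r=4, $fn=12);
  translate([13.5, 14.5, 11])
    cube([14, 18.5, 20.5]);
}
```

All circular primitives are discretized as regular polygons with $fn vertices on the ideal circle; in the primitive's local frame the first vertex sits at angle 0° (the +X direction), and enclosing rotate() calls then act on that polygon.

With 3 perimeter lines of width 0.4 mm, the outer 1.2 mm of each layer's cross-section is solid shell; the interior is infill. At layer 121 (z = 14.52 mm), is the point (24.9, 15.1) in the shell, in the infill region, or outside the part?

shell

At z = 14.52 mm: the cylinder is absent (z outside [0, 11.5]); the cone at (-1, 15) (r1=11.5→r2=2) has section circumradius 7.895 here — a regular 12-gon; the r=4 cylinder at (2.5, 10) gives a regular 12-gon of circumradius 4 (constant along its height); the cube at (13.5, 14.5) (footprint 14×18.5) is included at this height; Taking the union: the regions partially overlap (shared area 33.91 mm²), so overlapping operands fuse into one piece — 2 connected regions. Overall, the cross-section has 2 separate islands. The nearest boundary edge runs (27.50, 14.50)→(13.50, 14.50); distance from the point to it = 0.60 mm. (Shell/infill is judged within the island containing the point — the largest one.) The point is inside the cross-section, 0.60 mm from the nearest boundary — within the 1.2 mm shell band (3 × 0.4).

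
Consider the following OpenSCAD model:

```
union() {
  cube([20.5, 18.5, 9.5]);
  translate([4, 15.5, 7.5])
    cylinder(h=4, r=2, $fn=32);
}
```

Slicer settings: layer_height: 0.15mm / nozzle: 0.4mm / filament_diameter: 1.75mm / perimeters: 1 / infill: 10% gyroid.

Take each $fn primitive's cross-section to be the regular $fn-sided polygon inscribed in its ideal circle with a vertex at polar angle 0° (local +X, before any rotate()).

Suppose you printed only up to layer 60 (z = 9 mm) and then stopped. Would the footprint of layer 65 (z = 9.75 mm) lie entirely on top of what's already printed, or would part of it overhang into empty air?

Compare the two slices. At z = 9: the cube is present — its section is the full 20.5×18.5 rectangle (area 379.25 mm²); the cylinder at (4, 15.5): section is a regular 32-gon, circumradius r=2 (area = (32/2)·2.000²·sin(360°/32) = 12.49 mm²); Combining (union): the r=2 cylinder at (4, 15.5) lies entirely inside the 20.5×18.5 cube, so the union is just the 20.5×18.5 cube — area = 379.25 mm². At z = 9.75: the cube does not reach this height (z outside [0, 9.5]); the r=2 cylinder at (4, 15.5) contributes a regular 32-gon of circumradius 2 (area = (32/2)·2.000²·sin(360°/32) = 12.49 mm²); Merging all regions: only the r=2 cylinder at (4, 15.5) is present, so the union is just that shape — area = 12.49 mm². Checking containment: the cross-section at z = 9.75 is a subset of the cross-section at z = 9.

entirely on top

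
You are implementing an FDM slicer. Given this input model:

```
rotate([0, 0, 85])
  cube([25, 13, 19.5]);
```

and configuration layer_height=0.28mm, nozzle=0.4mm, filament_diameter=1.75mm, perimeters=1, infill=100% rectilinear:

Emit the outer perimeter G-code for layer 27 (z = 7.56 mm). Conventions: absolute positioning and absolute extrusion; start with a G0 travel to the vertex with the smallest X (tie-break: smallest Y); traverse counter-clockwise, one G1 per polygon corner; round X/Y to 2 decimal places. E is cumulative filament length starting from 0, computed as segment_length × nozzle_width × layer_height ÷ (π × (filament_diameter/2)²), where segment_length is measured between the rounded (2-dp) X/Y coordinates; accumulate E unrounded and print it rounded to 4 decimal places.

G0 X-12.95 Y1.13 Z7.56
G1 X0.00 Y0.00 E0.6053
G1 X2.18 Y24.90 E1.7692
G1 X-10.77 Y26.04 E2.3745
G1 X-12.95 Y1.13 E3.5389

At z = 7.56 mm: the cube (footprint 25×13) is included at this height; (rotated 85° about Z; rotation is an isometry so areas/perimeters/island counts are preserved). The outline is a single polygon with 4 vertices. Extrusion per mm of travel: 0.4 × 0.28 / (π × 0.875²) = 0.046564. Accumulating E over each segment gives final E = 3.5389.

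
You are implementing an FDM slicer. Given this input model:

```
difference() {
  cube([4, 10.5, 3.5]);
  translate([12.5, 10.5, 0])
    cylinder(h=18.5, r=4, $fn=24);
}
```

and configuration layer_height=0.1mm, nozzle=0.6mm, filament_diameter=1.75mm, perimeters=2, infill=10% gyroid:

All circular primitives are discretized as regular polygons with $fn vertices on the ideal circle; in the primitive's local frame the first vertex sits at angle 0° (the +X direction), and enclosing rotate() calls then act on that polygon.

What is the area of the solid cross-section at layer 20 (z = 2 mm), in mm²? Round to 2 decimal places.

At z = 2 mm: the 4×10.5 cube contributes its full rectangle (area 42.00 mm²); the r=4 cylinder at (12.5, 10.5) contributes a regular 24-gon of circumradius 4 (area = (24/2)·4.000²·sin(360°/24) = 49.69 mm²); Taking the first minus the rest: starting from the 4×10.5 cube (42.00 mm²), the r=4 cylinder at (12.5, 10.5) misses the remaining region (no effect) — area = 42.00 mm². Overall, the cross-section is a single solid region. Net area = 42.00 mm².

42.00 mm²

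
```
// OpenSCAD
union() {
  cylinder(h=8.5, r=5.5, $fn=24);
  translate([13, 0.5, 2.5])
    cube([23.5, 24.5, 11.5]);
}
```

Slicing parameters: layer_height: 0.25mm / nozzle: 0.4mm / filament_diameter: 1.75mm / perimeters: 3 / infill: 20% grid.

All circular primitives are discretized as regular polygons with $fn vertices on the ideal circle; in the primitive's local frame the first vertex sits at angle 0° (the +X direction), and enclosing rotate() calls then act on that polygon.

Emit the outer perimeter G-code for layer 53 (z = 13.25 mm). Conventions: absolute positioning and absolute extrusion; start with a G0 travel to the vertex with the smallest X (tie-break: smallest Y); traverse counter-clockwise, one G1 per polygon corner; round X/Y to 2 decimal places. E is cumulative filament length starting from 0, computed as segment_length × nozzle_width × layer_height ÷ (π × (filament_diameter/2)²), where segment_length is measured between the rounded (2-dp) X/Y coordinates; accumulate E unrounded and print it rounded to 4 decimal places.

G0 X13.00 Y0.50 Z13.25
G1 X36.50 Y0.50 E0.9770
G1 X36.50 Y25.00 E1.9956
G1 X13.00 Y25.00 E2.9726
G1 X13.00 Y0.50 E3.9912

At z = 13.25 mm: the cylinder is absent (z outside [0, 8.5]); the 23.5×24.5 cube at (13, 0.5) contributes its full rectangle; Merging all regions: only the 23.5×24.5 cube at (13, 0.5) is present, so the union is just that shape — 1 connected region. The outline is a single polygon with 4 vertices. Extrusion per mm of travel: 0.4 × 0.25 / (π × 0.875²) = 0.041575. Accumulating E over each segment gives final E = 3.9912.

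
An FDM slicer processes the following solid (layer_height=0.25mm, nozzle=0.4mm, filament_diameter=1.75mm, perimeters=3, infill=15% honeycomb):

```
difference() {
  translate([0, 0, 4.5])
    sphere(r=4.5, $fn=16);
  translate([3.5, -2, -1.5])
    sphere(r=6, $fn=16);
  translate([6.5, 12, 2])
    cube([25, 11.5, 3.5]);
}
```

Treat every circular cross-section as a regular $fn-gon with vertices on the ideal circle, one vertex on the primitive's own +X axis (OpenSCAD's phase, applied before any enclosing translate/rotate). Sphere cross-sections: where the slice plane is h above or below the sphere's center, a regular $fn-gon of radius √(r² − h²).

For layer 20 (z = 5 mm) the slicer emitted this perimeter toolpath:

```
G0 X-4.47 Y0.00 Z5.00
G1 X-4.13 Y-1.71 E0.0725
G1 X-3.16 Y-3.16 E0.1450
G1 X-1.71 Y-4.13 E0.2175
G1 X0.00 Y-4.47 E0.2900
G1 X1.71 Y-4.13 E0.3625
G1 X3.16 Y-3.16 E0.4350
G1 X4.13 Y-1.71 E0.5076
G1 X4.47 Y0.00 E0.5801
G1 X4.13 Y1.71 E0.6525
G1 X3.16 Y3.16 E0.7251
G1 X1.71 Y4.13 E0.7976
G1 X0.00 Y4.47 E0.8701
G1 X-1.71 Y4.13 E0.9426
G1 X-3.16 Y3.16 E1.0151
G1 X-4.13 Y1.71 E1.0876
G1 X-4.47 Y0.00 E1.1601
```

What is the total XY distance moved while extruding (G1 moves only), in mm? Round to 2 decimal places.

Sum the Euclidean lengths of each G1 segment: total = 27.90 mm.

27.90 mm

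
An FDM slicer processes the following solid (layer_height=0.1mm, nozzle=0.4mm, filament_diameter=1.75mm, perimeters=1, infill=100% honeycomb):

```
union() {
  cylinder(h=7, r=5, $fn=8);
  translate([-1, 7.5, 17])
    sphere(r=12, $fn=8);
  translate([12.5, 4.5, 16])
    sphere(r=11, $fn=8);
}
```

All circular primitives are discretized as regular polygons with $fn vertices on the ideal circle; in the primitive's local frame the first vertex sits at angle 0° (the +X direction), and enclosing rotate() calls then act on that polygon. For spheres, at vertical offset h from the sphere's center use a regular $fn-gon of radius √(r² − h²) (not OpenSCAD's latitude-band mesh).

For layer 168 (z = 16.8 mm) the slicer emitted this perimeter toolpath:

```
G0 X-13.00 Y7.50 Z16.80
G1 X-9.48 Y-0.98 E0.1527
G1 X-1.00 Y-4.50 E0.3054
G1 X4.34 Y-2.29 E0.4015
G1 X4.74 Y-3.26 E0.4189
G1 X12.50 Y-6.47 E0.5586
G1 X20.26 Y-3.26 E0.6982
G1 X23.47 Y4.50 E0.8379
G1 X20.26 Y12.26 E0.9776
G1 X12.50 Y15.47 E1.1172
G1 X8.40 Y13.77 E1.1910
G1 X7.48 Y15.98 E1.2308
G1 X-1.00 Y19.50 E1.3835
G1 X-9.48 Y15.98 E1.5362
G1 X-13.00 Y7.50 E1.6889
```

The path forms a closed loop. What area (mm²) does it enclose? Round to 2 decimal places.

Apply the shoelace formula to the sequence of (X, Y) vertices; enclosed area = 654.83 mm².

654.83 mm²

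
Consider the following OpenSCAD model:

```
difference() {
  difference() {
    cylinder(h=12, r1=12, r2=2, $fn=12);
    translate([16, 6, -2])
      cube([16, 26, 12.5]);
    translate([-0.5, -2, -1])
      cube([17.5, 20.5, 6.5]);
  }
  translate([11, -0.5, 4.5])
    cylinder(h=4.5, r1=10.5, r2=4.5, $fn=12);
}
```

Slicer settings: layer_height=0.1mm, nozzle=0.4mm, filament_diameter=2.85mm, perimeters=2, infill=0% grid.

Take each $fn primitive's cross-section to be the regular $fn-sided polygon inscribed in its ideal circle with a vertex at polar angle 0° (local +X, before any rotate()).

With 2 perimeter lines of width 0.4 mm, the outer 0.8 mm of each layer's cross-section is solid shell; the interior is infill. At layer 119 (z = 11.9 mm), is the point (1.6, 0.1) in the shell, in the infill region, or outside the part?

shell

At z = 11.9 mm: the cone (r1=12→r2=2) has section circumradius 2.083 here — a regular 12-gon; the cube at (16, 6) is absent (z outside [-2, 10.5]); the cube at (-0.5, -2) does not reach this height (z outside [-1, 5.5]); Subtracting the remaining from the first: none of the subtracted shapes is present at this height, so the cone is unchanged — 1 connected region; the cone at (11, -0.5) is absent (z outside [4.5, 9]); Subtracting the remaining from the first: none of the subtracted shapes is present at this height, so the result so far is unchanged — 1 connected region. Overall, the cross-section is a single solid region. The nearest boundary edge runs (2.08, 0.00)→(1.80, 1.04); distance from the point to it = 0.44 mm. The point is inside the cross-section, 0.44 mm from the nearest boundary — within the 0.8 mm shell band (2 × 0.4).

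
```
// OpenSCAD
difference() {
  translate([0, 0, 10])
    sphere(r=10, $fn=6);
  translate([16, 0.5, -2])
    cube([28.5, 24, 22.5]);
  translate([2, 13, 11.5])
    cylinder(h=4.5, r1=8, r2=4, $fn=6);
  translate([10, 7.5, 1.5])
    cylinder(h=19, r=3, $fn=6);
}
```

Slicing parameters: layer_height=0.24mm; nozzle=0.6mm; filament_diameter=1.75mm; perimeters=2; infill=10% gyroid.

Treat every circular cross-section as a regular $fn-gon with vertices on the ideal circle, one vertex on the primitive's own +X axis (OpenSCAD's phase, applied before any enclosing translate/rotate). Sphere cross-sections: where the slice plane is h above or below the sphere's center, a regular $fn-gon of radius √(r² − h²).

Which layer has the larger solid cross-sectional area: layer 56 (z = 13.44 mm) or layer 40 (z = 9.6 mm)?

Layer 56 (z = 13.44): the r=10 sphere slices to a regular 6-gon of circumradius 9.390 (√(r²−h²) with h=3.44 from center) (area = (6/2)·9.390²·sin(360°/6) = 229.06 mm²); the cube at (16, 0.5) (footprint 28.5×24) is included at this height (area 684.00 mm²); the cone at (2, 13) (r1=8→r2=4) has section circumradius 6.276 here — a regular 6-gon (area = (6/2)·6.276²·sin(360°/6) = 102.32 mm²); the r=3 cylinder at (10, 7.5) gives a regular 6-gon of circumradius 3 (constant along its height) (area = (6/2)·3.000²·sin(360°/6) = 23.38 mm²); After the difference (first − rest): starting from the r=10 sphere (229.06 mm²), the 28.5×24 cube at (16, 0.5) misses the remaining region (no effect); the cone at (2, 13) partially overlaps it — only the 3.49 mm² overlap (of its 102.32 mm²) is removed, clipping the outline; the r=3 cylinder at (10, 7.5) misses the remaining region (no effect) — area = 225.57 mm². So its area = 225.57 mm². Layer 40 (z = 9.6): the r=10 sphere contributes a regular 6-gon of circumradius √(10²−0.4²) = 9.992 (area = (6/2)·9.992²·sin(360°/6) = 259.39 mm²); the cube at (16, 0.5) (footprint 28.5×24) is included at this height (area 684.00 mm²); the cone at (2, 13) is not intersected at this z (z outside [11.5, 16]); the cylinder at (10, 7.5): section is a regular 6-gon, circumradius r=3 (area = (6/2)·3.000²·sin(360°/6) = 23.38 mm²); After the difference (first − rest): starting from the r=10 sphere (259.39 mm²), the 28.5×24 cube at (16, 0.5) misses the remaining region (no effect); the r=3 cylinder at (10, 7.5) misses the remaining region (no effect) — area = 259.39 mm². So its area = 259.39 mm². Layer 40 is larger (259.39 vs 225.57 mm²).

layer 40 (z = 9.6 mm)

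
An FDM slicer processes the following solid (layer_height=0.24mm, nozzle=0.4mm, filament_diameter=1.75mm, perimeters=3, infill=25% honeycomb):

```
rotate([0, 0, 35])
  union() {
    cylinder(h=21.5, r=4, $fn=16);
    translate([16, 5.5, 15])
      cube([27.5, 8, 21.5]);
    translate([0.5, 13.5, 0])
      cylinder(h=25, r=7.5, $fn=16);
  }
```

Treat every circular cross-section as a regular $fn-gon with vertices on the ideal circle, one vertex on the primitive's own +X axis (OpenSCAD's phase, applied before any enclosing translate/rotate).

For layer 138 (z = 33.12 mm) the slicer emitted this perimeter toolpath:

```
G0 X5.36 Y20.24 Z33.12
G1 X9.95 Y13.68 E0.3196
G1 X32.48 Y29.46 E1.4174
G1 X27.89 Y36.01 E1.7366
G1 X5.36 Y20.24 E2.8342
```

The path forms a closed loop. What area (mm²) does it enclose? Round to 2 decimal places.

Apply the shoelace formula to the sequence of (X, Y) vertices; enclosed area = 220.09 mm².

220.09 mm²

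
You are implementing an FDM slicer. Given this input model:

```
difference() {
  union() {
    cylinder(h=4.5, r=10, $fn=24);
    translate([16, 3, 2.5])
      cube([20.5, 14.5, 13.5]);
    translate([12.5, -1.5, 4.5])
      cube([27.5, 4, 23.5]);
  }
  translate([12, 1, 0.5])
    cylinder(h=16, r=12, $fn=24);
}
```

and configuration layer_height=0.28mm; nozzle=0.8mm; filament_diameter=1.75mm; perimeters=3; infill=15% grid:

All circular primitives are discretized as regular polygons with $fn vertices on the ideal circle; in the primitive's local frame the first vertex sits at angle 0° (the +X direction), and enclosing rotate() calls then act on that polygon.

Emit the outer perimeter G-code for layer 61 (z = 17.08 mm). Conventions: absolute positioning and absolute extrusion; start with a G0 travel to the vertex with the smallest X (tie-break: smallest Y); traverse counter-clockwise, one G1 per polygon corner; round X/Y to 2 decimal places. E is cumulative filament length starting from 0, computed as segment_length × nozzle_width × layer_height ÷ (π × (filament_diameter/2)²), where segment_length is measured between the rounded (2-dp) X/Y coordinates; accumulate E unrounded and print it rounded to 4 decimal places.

At z = 17.08 mm: the cylinder is not intersected at this z (z outside [0, 4.5]); the cube at (16, 3) does not reach this height (z outside [2.5, 16]); the cube at (12.5, -1.5) (footprint 27.5×4) is included at this height; Merging all regions: only the 27.5×4 cube at (12.5, -1.5) is present, so the union is just that shape — 1 connected region; the cylinder at (12, 1) does not reach this height (z outside [0.5, 16.5]); Taking the first minus the rest: none of the subtracted shapes is present at this height, so that combined region is unchanged — 1 connected region. The outline is a single polygon with 4 vertices. Extrusion per mm of travel: 0.8 × 0.28 / (π × 0.875²) = 0.093128. Accumulating E over each segment gives final E = 5.8671.

G0 X12.50 Y-1.50 Z17.08
G1 X40.00 Y-1.50 E2.5610
G1 X40.00 Y2.50 E2.9335
G1 X12.50 Y2.50 E5.4946
G1 X12.50 Y-1.50 E5.8671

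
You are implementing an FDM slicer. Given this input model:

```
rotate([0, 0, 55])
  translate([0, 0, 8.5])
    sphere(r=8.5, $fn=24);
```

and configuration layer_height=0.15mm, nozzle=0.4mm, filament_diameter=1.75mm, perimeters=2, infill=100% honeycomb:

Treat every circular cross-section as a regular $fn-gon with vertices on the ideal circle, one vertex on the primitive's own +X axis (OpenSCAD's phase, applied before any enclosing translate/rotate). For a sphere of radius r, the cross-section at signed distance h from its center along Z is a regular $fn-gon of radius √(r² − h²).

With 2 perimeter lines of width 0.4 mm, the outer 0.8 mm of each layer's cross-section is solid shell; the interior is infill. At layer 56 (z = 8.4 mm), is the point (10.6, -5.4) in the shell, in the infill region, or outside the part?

At z = 8.4 mm: the r=8.5 sphere contributes a regular 24-gon of circumradius √(8.5²−0.1²) = 8.499; (rotated 55° about Z; rotation is an isometry so areas/perimeters/island counts are preserved). Overall, the cross-section is a single solid region. Undo the 55° rotation: the query point maps to (1.656, -11.780) in the un-rotated model frame. The nearest boundary edge runs (-0.00, -8.50)→(2.20, -8.21); distance from the point to it = 3.47 mm. The point is not inside any of the regions above, so it lies outside the cross-section (3.47 mm from the nearest boundary).

outside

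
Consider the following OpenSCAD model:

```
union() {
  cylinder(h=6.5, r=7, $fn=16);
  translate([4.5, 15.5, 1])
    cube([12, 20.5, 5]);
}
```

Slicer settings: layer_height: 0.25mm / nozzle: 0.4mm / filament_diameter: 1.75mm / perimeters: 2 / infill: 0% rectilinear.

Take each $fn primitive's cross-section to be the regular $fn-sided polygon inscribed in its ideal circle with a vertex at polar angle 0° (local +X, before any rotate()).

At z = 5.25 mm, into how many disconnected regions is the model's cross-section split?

At z = 5.25 mm: the cylinder: section is a regular 16-gon, circumradius r=7; the 12×20.5 cube at (4.5, 15.5) contributes its full rectangle; Merging all regions: the 2 present regions are separate (no shared area or edge), so areas and boundary lengths simply add and each stays a separate island — 2 connected regions. The result has 2 disconnected regions.

2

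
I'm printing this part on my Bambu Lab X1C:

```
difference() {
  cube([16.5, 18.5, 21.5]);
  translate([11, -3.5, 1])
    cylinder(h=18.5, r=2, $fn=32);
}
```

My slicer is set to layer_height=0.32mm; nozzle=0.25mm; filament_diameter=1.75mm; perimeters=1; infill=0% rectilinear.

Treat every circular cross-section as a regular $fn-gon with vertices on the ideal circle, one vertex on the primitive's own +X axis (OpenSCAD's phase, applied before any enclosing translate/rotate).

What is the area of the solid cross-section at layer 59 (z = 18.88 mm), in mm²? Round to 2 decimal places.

305.25 mm²

At z = 18.88 mm: the cube is present — its section is the full 16.5×18.5 rectangle (area 305.25 mm²); the r=2 cylinder at (11, -3.5) contributes a regular 32-gon of circumradius 2 (area = (32/2)·2.000²·sin(360°/32) = 12.49 mm²); Taking the first minus the rest: starting from the 16.5×18.5 cube (305.25 mm²), the r=2 cylinder at (11, -3.5) misses the remaining region (no effect) — area = 305.25 mm². Overall, the cross-section is a single solid region. Net area = 305.25 mm².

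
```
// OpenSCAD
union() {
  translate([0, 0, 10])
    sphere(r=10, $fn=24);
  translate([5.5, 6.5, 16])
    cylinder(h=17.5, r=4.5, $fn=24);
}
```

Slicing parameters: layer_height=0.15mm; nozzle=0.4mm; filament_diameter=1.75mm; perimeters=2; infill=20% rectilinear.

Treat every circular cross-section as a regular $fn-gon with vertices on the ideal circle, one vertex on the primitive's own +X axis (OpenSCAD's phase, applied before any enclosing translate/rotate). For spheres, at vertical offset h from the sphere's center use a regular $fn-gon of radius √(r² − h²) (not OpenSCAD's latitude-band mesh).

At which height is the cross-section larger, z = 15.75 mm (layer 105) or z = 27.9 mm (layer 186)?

layer 105 (z = 15.75 mm)

Layer 105 (z = 15.75): the r=10 sphere slices to a regular 24-gon of circumradius 8.182 (√(r²−h²) with h=5.75 from center) (area = (24/2)·8.182²·sin(360°/24) = 207.90 mm²); the cylinder at (5.5, 6.5) is not intersected at this z (z outside [16, 33.5]); Taking the union: only the r=10 sphere is present, so the union is just that shape — area = 207.90 mm². So its area = 207.90 mm². Layer 186 (z = 27.9): the sphere does not reach this height (|z−center|=17.900 > r=10); the cylinder at (5.5, 6.5): section is a regular 24-gon, circumradius r=4.5 (area = (24/2)·4.500²·sin(360°/24) = 62.89 mm²); Taking the union: only the r=4.5 cylinder at (5.5, 6.5) is present, so the union is just that shape — area = 62.89 mm². So its area = 62.89 mm². Layer 105 is larger (207.90 vs 62.89 mm²).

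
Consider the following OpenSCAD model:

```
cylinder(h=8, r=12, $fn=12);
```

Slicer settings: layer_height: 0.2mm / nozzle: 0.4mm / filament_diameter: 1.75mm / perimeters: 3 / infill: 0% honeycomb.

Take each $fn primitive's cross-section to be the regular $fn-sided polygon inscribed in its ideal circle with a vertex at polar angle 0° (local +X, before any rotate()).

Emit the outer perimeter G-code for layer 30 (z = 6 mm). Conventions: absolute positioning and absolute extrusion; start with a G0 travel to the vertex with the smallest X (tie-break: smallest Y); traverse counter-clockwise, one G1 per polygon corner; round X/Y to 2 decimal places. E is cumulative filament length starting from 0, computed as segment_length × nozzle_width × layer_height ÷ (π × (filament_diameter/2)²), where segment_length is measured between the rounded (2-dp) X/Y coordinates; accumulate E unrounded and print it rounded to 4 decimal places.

G0 X-12.00 Y0.00 Z6.00
G1 X-10.39 Y-6.00 E0.2066
G1 X-6.00 Y-10.39 E0.4131
G1 X0.00 Y-12.00 E0.6197
G1 X6.00 Y-10.39 E0.8264
G1 X10.39 Y-6.00 E1.0328
G1 X12.00 Y0.00 E1.2395
G1 X10.39 Y6.00 E1.4461
G1 X6.00 Y10.39 E1.6526
G1 X0.00 Y12.00 E1.8592
G1 X-6.00 Y10.39 E2.0658
G1 X-10.39 Y6.00 E2.2723
G1 X-12.00 Y0.00 E2.4789

At z = 6 mm: the r=12 cylinder contributes a regular 12-gon of circumradius 12. The outline is a single polygon with 12 vertices. Extrusion per mm of travel: 0.4 × 0.2 / (π × 0.875²) = 0.033260. Accumulating E over each segment gives final E = 2.4789.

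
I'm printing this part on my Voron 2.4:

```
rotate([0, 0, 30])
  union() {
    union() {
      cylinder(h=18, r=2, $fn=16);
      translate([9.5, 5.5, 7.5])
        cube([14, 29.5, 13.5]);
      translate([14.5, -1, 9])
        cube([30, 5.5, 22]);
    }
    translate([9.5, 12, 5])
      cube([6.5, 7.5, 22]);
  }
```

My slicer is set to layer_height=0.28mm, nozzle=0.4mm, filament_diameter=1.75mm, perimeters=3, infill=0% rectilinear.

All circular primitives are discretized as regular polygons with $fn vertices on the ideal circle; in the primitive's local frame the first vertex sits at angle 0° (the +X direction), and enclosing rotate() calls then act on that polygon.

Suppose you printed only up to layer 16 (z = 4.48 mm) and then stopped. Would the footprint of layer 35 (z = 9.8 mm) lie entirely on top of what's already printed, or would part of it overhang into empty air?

part overhangs

Compare the two slices. At z = 4.48: the r=2 cylinder gives a regular 16-gon of circumradius 2 (constant along its height) (area = (16/2)·2.000²·sin(360°/16) = 12.25 mm²); the cube at (9.5, 5.5) does not reach this height (z outside [7.5, 21]); the cube at (14.5, -1) does not reach this height (z outside [9, 31]); Merging all regions: only the r=2 cylinder is present, so the union is just that shape — area = 12.25 mm²; the cube at (9.5, 12) does not reach this height (z outside [5, 27]); Taking the union: only that combined region is present, so the union is just that shape — area = 12.25 mm²; (whole slice rotated 30° about Z — lengths, areas and connectivity unchanged). At z = 9.8: the r=2 cylinder contributes a regular 16-gon of circumradius 2 (area = (16/2)·2.000²·sin(360°/16) = 12.25 mm²); the 14×29.5 cube at (9.5, 5.5) contributes its full rectangle (area 413.00 mm²); the cube at (14.5, -1) (footprint 30×5.5) is included at this height (area 165.00 mm²); Taking the union: the 3 present regions are separate (no shared area or edge), so areas and boundary lengths simply add and each stays a separate island — area = 590.25 mm²; the cube at (9.5, 12) (footprint 6.5×7.5) is included at this height (area 48.75 mm²); Taking the union: the 6.5×7.5 cube at (9.5, 12) lies entirely inside that combined region, so the union is just that combined region — area = 590.25 mm²; (whole slice rotated 30° about Z — lengths, areas and connectivity unchanged). Checking containment: at z = 9.8 the cross-section extends beyond the z = 4.48 cross-section by about 578.00 mm².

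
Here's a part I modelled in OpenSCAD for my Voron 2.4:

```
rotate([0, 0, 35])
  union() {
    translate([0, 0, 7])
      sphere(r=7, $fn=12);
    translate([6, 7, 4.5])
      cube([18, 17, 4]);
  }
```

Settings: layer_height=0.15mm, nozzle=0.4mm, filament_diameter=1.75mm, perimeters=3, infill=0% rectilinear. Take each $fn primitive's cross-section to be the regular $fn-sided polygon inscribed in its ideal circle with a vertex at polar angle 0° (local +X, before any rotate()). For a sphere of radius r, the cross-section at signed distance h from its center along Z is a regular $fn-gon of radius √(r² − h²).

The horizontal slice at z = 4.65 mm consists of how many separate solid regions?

2

At z = 4.65 mm: the r=7 sphere slices to a regular 12-gon of circumradius 6.594 (√(r²−h²) with h=2.35 from center); the 18×17 cube at (6, 7) contributes its full rectangle; Combining (union): the 2 present regions are separate (no shared area or edge), so areas and boundary lengths simply add and each stays a separate island — 2 connected regions; (whole slice rotated 35° about Z — lengths, areas and connectivity unchanged). The result has 2 disconnected regions.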